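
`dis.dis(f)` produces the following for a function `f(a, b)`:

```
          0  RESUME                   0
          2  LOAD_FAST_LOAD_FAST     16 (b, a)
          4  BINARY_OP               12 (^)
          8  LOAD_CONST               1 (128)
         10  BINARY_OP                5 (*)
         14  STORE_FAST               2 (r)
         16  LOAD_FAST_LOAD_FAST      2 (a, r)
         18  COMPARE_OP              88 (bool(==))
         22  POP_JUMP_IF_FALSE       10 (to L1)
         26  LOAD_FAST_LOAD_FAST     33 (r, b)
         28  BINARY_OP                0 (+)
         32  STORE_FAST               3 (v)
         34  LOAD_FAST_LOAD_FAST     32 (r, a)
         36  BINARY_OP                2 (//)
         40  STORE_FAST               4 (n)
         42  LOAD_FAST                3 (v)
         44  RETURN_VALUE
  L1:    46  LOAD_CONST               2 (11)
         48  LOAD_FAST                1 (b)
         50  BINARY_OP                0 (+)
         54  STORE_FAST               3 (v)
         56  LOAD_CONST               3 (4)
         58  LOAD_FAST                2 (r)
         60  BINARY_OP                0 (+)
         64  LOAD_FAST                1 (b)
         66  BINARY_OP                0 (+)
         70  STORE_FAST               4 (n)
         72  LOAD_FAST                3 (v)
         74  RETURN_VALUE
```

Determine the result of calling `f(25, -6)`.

LOAD_FAST_LOAD_FAST b,a → push -6,25. Stack: [-6, 25]
BINARY_OP ^ → -6 ^ 25 = -29. Stack: [-29]
LOAD_CONST → push 128. Stack: [-29, 128]
BINARY_OP * → -29 * 128 = -3712. Stack: [-3712]
STORE_FAST r → r=-3712. Stack: []
LOAD_FAST_LOAD_FAST a,r → push 25,-3712. Stack: [25, -3712]
COMPARE_OP bool(==) → 25 vs -3712 = False. Stack: [False]
POP_JUMP_IF_FALSE → pop False; jump. Stack: []
LOAD_CONST → push 11. Stack: [11]
LOAD_FAST b → push -6. Stack: [11, -6]
BINARY_OP + → 11 + -6 = 5. Stack: [5]
STORE_FAST v → v=5. Stack: []
LOAD_CONST → push 4. Stack: [4]
LOAD_FAST r → push -3712. Stack: [4, -3712]
BINARY_OP + → 4 + -3712 = -3708. Stack: [-3708]
LOAD_FAST b → push -6. Stack: [-3708, -6]
BINARY_OP + → -3708 + -6 = -3714. Stack: [-3714]
STORE_FAST n → n=-3714. Stack: []
LOAD_FAST v → push 5. Stack: [5]
RETURN_VALUE → return 5.

5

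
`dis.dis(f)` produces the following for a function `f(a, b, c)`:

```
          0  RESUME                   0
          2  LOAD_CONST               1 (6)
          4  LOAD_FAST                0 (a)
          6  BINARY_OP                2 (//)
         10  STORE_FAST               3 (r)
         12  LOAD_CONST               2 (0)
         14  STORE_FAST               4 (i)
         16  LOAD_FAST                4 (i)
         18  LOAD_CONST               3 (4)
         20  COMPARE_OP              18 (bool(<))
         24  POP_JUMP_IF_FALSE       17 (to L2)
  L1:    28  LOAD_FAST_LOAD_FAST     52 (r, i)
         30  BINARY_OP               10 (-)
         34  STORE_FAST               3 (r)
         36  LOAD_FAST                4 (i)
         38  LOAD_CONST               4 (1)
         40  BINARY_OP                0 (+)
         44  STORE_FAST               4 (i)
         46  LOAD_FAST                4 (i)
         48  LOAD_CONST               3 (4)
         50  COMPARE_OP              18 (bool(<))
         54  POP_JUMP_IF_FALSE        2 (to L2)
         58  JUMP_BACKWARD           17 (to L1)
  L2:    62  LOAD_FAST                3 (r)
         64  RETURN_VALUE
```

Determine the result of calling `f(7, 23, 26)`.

-6

LOAD_CONST → push 6. Stack: [6]
LOAD_FAST a → push 7. Stack: [6, 7]
BINARY_OP // → 6 // 7 = 0. Stack: [0]
STORE_FAST r → r=0. Stack: []
LOAD_CONST → push 0. Stack: [0]
STORE_FAST i → i=0. Stack: []
LOAD_FAST i → push 0. Stack: [0]
LOAD_CONST → push 4. Stack: [0, 4]
COMPARE_OP bool(<) → 0 vs 4 = True. Stack: [True]
POP_JUMP_IF_FALSE → pop True; no jump. Stack: []
LOAD_FAST_LOAD_FAST r,i → push 0,0. Stack: [0, 0]
BINARY_OP - → 0 - 0 = 0. Stack: [0]
STORE_FAST r → r=0. Stack: []
LOAD_FAST i → push 0. Stack: [0]
LOAD_CONST → push 1. Stack: [0, 1]
BINARY_OP + → 0 + 1 = 1. Stack: [1]
STORE_FAST i → i=1. Stack: []
LOAD_FAST i → push 1. Stack: [1]
LOAD_CONST → push 4. Stack: [1, 4]
COMPARE_OP bool(<) → 1 vs 4 = True. Stack: [True]
POP_JUMP_IF_FALSE → pop True; no jump. Stack: []
LOAD_FAST_LOAD_FAST r,i → push 0,1. Stack: [0, 1]
BINARY_OP - → 0 - 1 = -1. Stack: [-1]
STORE_FAST r → r=-1. Stack: []
LOAD_FAST i → push 1. Stack: [1]
LOAD_CONST → push 1. Stack: [1, 1]
BINARY_OP + → 1 + 1 = 2. Stack: [2]
STORE_FAST i → i=2. Stack: []
LOAD_FAST i → push 2. Stack: [2]
LOAD_CONST → push 4. Stack: [2, 4]
COMPARE_OP bool(<) → 2 vs 4 = True. Stack: [True]
POP_JUMP_IF_FALSE → pop True; no jump. Stack: []
LOAD_FAST_LOAD_FAST r,i → push -1,2. Stack: [-1, 2]
BINARY_OP - → -1 - 2 = -3. Stack: [-3]
STORE_FAST r → r=-3. Stack: []
LOAD_FAST i → push 2. Stack: [2]
LOAD_CONST → push 1. Stack: [2, 1]
BINARY_OP + → 2 + 1 = 3. Stack: [3]
STORE_FAST i → i=3. Stack: []
LOAD_FAST i → push 3. Stack: [3]
LOAD_CONST → push 4. Stack: [3, 4]
COMPARE_OP bool(<) → 3 vs 4 = True. Stack: [True]
POP_JUMP_IF_FALSE → pop True; no jump. Stack: []
LOAD_FAST_LOAD_FAST r,i → push -3,3. Stack: [-3, 3]
BINARY_OP - → -3 - 3 = -6. Stack: [-6]
STORE_FAST r → r=-6. Stack: []
LOAD_FAST i → push 3. Stack: [3]
LOAD_CONST → push 1. Stack: [3, 1]
BINARY_OP + → 3 + 1 = 4. Stack: [4]
STORE_FAST i → i=4. Stack: []
LOAD_FAST i → push 4. Stack: [4]
LOAD_CONST → push 4. Stack: [4, 4]
COMPARE_OP bool(<) → 4 vs 4 = False. Stack: [False]
POP_JUMP_IF_FALSE → pop False; jump. Stack: []
LOAD_FAST r → push -6. Stack: [-6]
RETURN_VALUE → return -6.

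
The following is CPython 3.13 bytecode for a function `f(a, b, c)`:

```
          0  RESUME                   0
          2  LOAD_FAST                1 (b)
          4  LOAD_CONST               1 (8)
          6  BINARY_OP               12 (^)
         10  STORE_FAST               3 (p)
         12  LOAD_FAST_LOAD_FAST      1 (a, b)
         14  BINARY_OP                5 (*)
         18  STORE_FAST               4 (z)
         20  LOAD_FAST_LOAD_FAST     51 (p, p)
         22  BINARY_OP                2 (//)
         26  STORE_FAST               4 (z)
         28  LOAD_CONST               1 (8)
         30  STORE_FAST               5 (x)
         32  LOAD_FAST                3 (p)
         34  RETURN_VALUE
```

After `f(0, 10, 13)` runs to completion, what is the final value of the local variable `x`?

8

LOAD_FAST b → push 10. Stack: [10]
LOAD_CONST → push 8. Stack: [10, 8]
BINARY_OP ^ → 10 ^ 8 = 2. Stack: [2]
STORE_FAST p → p=2. Stack: []
LOAD_FAST_LOAD_FAST a,b → push 0,10. Stack: [0, 10]
BINARY_OP * → 0 * 10 = 0. Stack: [0]
STORE_FAST z → z=0. Stack: []
LOAD_FAST_LOAD_FAST p,p → push 2,2. Stack: [2, 2]
BINARY_OP // → 2 // 2 = 1. Stack: [1]
STORE_FAST z → z=1. Stack: []
LOAD_CONST → push 8. Stack: [8]
STORE_FAST x → x=8. Stack: []
LOAD_FAST p → push 2. Stack: [2]
RETURN_VALUE → return 2.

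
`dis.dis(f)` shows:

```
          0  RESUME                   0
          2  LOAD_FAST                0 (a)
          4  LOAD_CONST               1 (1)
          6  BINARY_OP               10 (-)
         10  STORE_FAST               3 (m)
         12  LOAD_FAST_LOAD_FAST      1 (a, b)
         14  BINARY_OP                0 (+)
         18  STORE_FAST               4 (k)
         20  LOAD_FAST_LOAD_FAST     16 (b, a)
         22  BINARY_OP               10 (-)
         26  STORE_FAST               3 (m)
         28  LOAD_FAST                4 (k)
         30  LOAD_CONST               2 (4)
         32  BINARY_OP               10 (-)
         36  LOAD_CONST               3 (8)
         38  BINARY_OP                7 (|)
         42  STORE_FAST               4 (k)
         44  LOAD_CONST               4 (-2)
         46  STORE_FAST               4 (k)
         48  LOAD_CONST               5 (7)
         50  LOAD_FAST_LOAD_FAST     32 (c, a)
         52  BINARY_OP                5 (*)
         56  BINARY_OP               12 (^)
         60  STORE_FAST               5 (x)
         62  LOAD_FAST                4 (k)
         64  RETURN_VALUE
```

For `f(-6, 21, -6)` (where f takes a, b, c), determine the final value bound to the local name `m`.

LOAD_FAST a → push -6. Stack: [-6]
LOAD_CONST → push 1. Stack: [-6, 1]
BINARY_OP - → -6 - 1 = -7. Stack: [-7]
STORE_FAST m → m=-7. Stack: []
LOAD_FAST_LOAD_FAST a,b → push -6,21. Stack: [-6, 21]
BINARY_OP + → -6 + 21 = 15. Stack: [15]
STORE_FAST k → k=15. Stack: []
LOAD_FAST_LOAD_FAST b,a → push 21,-6. Stack: [21, -6]
BINARY_OP - → 21 - -6 = 27. Stack: [27]
STORE_FAST m → m=27. Stack: []
LOAD_FAST k → push 15. Stack: [15]
LOAD_CONST → push 4. Stack: [15, 4]
BINARY_OP - → 15 - 4 = 11. Stack: [11]
LOAD_CONST → push 8. Stack: [11, 8]
BINARY_OP | → 11 | 8 = 11. Stack: [11]
STORE_FAST k → k=11. Stack: []
LOAD_CONST → push -2. Stack: [-2]
STORE_FAST k → k=-2. Stack: []
LOAD_CONST → push 7. Stack: [7]
LOAD_FAST_LOAD_FAST c,a → push -6,-6. Stack: [7, -6, -6]
BINARY_OP * → -6 * -6 = 36. Stack: [7, 36]
BINARY_OP ^ → 7 ^ 36 = 35. Stack: [35]
STORE_FAST x → x=35. Stack: []
LOAD_FAST k → push -2. Stack: [-2]
RETURN_VALUE → return -2.

27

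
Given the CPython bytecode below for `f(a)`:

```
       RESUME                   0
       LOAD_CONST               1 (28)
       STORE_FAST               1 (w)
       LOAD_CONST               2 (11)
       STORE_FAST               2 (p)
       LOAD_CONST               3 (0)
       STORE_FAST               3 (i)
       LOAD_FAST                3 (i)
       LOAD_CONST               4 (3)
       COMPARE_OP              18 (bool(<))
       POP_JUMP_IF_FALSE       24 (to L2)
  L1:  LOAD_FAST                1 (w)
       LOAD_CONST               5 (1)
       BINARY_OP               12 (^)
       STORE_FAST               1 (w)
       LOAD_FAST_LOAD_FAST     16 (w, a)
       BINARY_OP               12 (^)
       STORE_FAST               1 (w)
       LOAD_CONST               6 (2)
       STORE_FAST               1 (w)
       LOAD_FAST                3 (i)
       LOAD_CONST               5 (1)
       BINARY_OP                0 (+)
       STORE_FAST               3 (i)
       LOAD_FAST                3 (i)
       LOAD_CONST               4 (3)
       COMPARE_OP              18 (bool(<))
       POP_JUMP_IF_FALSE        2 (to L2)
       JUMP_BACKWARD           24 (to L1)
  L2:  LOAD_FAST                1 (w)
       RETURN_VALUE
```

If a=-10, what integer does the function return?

2

LOAD_CONST → push 28. Stack: [28]
STORE_FAST w → w=28. Stack: []
LOAD_CONST → push 11. Stack: [11]
STORE_FAST p → p=11. Stack: []
LOAD_CONST → push 0. Stack: [0]
STORE_FAST i → i=0. Stack: []
LOAD_FAST i → push 0. Stack: [0]
LOAD_CONST → push 3. Stack: [0, 3]
COMPARE_OP bool(<) → 0 vs 3 = True. Stack: [True]
POP_JUMP_IF_FALSE → pop True; no jump. Stack: []
LOAD_FAST w → push 28. Stack: [28]
LOAD_CONST → push 1. Stack: [28, 1]
BINARY_OP ^ → 28 ^ 1 = 29. Stack: [29]
STORE_FAST w → w=29. Stack: []
LOAD_FAST_LOAD_FAST w,a → push 29,-10. Stack: [29, -10]
BINARY_OP ^ → 29 ^ -10 = -21. Stack: [-21]
STORE_FAST w → w=-21. Stack: []
LOAD_CONST → push 2. Stack: [2]
STORE_FAST w → w=2. Stack: []
LOAD_FAST i → push 0. Stack: [0]
LOAD_CONST → push 1. Stack: [0, 1]
BINARY_OP + → 0 + 1 = 1. Stack: [1]
STORE_FAST i → i=1. Stack: []
LOAD_FAST i → push 1. Stack: [1]
LOAD_CONST → push 3. Stack: [1, 3]
COMPARE_OP bool(<) → 1 vs 3 = True. Stack: [True]
POP_JUMP_IF_FALSE → pop True; no jump. Stack: []
LOAD_FAST w → push 2. Stack: [2]
LOAD_CONST → push 1. Stack: [2, 1]
BINARY_OP ^ → 2 ^ 1 = 3. Stack: [3]
STORE_FAST w → w=3. Stack: []
LOAD_FAST_LOAD_FAST w,a → push 3,-10. Stack: [3, -10]
BINARY_OP ^ → 3 ^ -10 = -11. Stack: [-11]
STORE_FAST w → w=-11. Stack: []
LOAD_CONST → push 2. Stack: [2]
STORE_FAST w → w=2. Stack: []
LOAD_FAST i → push 1. Stack: [1]
LOAD_CONST → push 1. Stack: [1, 1]
BINARY_OP + → 1 + 1 = 2. Stack: [2]
STORE_FAST i → i=2. Stack: []
LOAD_FAST i → push 2. Stack: [2]
LOAD_CONST → push 3. Stack: [2, 3]
COMPARE_OP bool(<) → 2 vs 3 = True. Stack: [True]
POP_JUMP_IF_FALSE → pop True; no jump. Stack: []
LOAD_FAST w → push 2. Stack: [2]
LOAD_CONST → push 1. Stack: [2, 1]
BINARY_OP ^ → 2 ^ 1 = 3. Stack: [3]
STORE_FAST w → w=3. Stack: []
LOAD_FAST_LOAD_FAST w,a → push 3,-10. Stack: [3, -10]
BINARY_OP ^ → 3 ^ -10 = -11. Stack: [-11]
STORE_FAST w → w=-11. Stack: []
LOAD_CONST → push 2. Stack: [2]
STORE_FAST w → w=2. Stack: []
LOAD_FAST i → push 2. Stack: [2]
LOAD_CONST → push 1. Stack: [2, 1]
BINARY_OP + → 2 + 1 = 3. Stack: [3]
STORE_FAST i → i=3. Stack: []
LOAD_FAST i → push 3. Stack: [3]
LOAD_CONST → push 3. Stack: [3, 3]
COMPARE_OP bool(<) → 3 vs 3 = False. Stack: [False]
POP_JUMP_IF_FALSE → pop False; jump. Stack: []
LOAD_FAST w → push 2. Stack: [2]
RETURN_VALUE → return 2.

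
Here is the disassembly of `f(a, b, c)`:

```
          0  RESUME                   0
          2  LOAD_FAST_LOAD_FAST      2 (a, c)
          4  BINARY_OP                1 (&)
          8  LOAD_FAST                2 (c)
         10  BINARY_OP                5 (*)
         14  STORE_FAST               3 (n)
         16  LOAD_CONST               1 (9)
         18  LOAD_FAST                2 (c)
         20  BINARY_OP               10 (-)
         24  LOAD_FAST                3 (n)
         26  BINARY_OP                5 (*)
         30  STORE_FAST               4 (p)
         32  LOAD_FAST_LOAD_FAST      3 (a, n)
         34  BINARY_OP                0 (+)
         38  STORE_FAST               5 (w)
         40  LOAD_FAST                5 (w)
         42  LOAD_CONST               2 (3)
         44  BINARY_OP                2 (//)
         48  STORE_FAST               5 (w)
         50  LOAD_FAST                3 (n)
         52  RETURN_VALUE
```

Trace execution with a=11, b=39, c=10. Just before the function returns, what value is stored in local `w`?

37

LOAD_FAST_LOAD_FAST a,c → push 11,10. Stack: [11, 10]
BINARY_OP & → 11 & 10 = 10. Stack: [10]
LOAD_FAST c → push 10. Stack: [10, 10]
BINARY_OP * → 10 * 10 = 100. Stack: [100]
STORE_FAST n → n=100. Stack: []
LOAD_CONST → push 9. Stack: [9]
LOAD_FAST c → push 10. Stack: [9, 10]
BINARY_OP - → 9 - 10 = -1. Stack: [-1]
LOAD_FAST n → push 100. Stack: [-1, 100]
BINARY_OP * → -1 * 100 = -100. Stack: [-100]
STORE_FAST p → p=-100. Stack: []
LOAD_FAST_LOAD_FAST a,n → push 11,100. Stack: [11, 100]
BINARY_OP + → 11 + 100 = 111. Stack: [111]
STORE_FAST w → w=111. Stack: []
LOAD_FAST w → push 111. Stack: [111]
LOAD_CONST → push 3. Stack: [111, 3]
BINARY_OP // → 111 // 3 = 37. Stack: [37]
STORE_FAST w → w=37. Stack: []
LOAD_FAST n → push 100. Stack: [100]
RETURN_VALUE → return 100.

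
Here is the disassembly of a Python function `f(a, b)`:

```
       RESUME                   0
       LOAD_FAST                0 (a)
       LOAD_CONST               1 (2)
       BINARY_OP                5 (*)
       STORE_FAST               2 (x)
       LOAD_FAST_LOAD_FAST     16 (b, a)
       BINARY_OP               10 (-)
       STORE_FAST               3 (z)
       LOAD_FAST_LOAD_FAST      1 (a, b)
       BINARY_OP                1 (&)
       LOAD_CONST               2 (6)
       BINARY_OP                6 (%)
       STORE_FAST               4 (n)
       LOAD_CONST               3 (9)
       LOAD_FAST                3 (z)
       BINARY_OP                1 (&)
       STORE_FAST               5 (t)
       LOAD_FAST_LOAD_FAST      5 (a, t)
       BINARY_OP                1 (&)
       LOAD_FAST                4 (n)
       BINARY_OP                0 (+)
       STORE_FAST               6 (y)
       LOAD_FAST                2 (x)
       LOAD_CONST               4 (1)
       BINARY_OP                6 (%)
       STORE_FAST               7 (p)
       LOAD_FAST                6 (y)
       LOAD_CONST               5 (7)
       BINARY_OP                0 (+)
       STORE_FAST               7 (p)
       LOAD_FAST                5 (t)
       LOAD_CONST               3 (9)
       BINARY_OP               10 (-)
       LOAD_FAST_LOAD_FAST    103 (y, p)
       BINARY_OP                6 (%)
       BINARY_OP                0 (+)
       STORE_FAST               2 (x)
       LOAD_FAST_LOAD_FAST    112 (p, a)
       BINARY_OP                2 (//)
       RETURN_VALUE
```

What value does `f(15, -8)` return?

1

LOAD_FAST a → push 15. Stack: [15]
LOAD_CONST → push 2. Stack: [15, 2]
BINARY_OP * → 15 * 2 = 30. Stack: [30]
STORE_FAST x → x=30. Stack: []
LOAD_FAST_LOAD_FAST b,a → push -8,15. Stack: [-8, 15]
BINARY_OP - → -8 - 15 = -23. Stack: [-23]
STORE_FAST z → z=-23. Stack: []
LOAD_FAST_LOAD_FAST a,b → push 15,-8. Stack: [15, -8]
BINARY_OP & → 15 & -8 = 8. Stack: [8]
LOAD_CONST → push 6. Stack: [8, 6]
BINARY_OP % → 8 % 6 = 2. Stack: [2]
STORE_FAST n → n=2. Stack: []
LOAD_CONST → push 9. Stack: [9]
LOAD_FAST z → push -23. Stack: [9, -23]
BINARY_OP & → 9 & -23 = 9. Stack: [9]
STORE_FAST t → t=9. Stack: []
LOAD_FAST_LOAD_FAST a,t → push 15,9. Stack: [15, 9]
BINARY_OP & → 15 & 9 = 9. Stack: [9]
LOAD_FAST n → push 2. Stack: [9, 2]
BINARY_OP + → 9 + 2 = 11. Stack: [11]
STORE_FAST y → y=11. Stack: []
LOAD_FAST x → push 30. Stack: [30]
LOAD_CONST → push 1. Stack: [30, 1]
BINARY_OP % → 30 % 1 = 0. Stack: [0]
STORE_FAST p → p=0. Stack: []
LOAD_FAST y → push 11. Stack: [11]
LOAD_CONST → push 7. Stack: [11, 7]
BINARY_OP + → 11 + 7 = 18. Stack: [18]
STORE_FAST p → p=18. Stack: []
LOAD_FAST t → push 9. Stack: [9]
LOAD_CONST → push 9. Stack: [9, 9]
BINARY_OP - → 9 - 9 = 0. Stack: [0]
LOAD_FAST_LOAD_FAST y,p → push 11,18. Stack: [0, 11, 18]
BINARY_OP % → 11 % 18 = 11. Stack: [0, 11]
BINARY_OP + → 0 + 11 = 11. Stack: [11]
STORE_FAST x → x=11. Stack: []
LOAD_FAST_LOAD_FAST p,a → push 18,15. Stack: [18, 15]
BINARY_OP // → 18 // 15 = 1. Stack: [1]
RETURN_VALUE → return 1.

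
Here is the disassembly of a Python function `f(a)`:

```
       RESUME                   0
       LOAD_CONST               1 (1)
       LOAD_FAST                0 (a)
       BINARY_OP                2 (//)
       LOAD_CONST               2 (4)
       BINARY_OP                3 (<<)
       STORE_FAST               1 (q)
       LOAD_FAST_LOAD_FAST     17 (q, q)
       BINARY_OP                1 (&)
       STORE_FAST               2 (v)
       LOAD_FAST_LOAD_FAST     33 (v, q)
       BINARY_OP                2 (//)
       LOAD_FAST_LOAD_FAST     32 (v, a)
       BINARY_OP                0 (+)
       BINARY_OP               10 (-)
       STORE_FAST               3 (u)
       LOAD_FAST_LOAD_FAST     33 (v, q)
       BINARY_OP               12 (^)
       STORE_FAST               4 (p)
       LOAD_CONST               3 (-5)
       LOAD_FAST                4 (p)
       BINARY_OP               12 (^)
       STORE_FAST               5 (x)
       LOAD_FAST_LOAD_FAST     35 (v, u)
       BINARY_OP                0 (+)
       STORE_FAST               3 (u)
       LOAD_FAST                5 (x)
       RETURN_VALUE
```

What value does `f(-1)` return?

LOAD_CONST → push 1. Stack: [1]
LOAD_FAST a → push -1. Stack: [1, -1]
BINARY_OP // → 1 // -1 = -1. Stack: [-1]
LOAD_CONST → push 4. Stack: [-1, 4]
BINARY_OP << → -1 << 4 = -16. Stack: [-16]
STORE_FAST q → q=-16. Stack: []
LOAD_FAST_LOAD_FAST q,q → push -16,-16. Stack: [-16, -16]
BINARY_OP & → -16 & -16 = -16. Stack: [-16]
STORE_FAST v → v=-16. Stack: []
LOAD_FAST_LOAD_FAST v,q → push -16,-16. Stack: [-16, -16]
BINARY_OP // → -16 // -16 = 1. Stack: [1]
LOAD_FAST_LOAD_FAST v,a → push -16,-1. Stack: [1, -16, -1]
BINARY_OP + → -16 + -1 = -17. Stack: [1, -17]
BINARY_OP - → 1 - -17 = 18. Stack: [18]
STORE_FAST u → u=18. Stack: []
LOAD_FAST_LOAD_FAST v,q → push -16,-16. Stack: [-16, -16]
BINARY_OP ^ → -16 ^ -16 = 0. Stack: [0]
STORE_FAST p → p=0. Stack: []
LOAD_CONST → push -5. Stack: [-5]
LOAD_FAST p → push 0. Stack: [-5, 0]
BINARY_OP ^ → -5 ^ 0 = -5. Stack: [-5]
STORE_FAST x → x=-5. Stack: []
LOAD_FAST_LOAD_FAST v,u → push -16,18. Stack: [-16, 18]
BINARY_OP + → -16 + 18 = 2. Stack: [2]
STORE_FAST u → u=2. Stack: []
LOAD_FAST x → push -5. Stack: [-5]
RETURN_VALUE → return -5.

-5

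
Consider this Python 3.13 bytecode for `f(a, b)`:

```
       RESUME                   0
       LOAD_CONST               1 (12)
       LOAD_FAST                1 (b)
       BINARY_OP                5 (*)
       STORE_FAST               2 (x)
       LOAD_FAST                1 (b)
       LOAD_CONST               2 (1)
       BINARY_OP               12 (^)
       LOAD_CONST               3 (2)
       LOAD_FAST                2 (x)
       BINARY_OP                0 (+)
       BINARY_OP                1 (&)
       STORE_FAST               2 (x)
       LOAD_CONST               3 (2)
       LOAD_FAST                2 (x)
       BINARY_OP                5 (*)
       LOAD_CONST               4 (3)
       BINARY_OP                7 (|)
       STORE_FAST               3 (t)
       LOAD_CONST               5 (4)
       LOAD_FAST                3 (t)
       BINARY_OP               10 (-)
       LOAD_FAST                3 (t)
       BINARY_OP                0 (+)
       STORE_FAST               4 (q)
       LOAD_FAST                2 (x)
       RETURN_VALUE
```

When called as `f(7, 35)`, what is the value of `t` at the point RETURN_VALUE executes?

71

LOAD_CONST → push 12. Stack: [12]
LOAD_FAST b → push 35. Stack: [12, 35]
BINARY_OP * → 12 * 35 = 420. Stack: [420]
STORE_FAST x → x=420. Stack: []
LOAD_FAST b → push 35. Stack: [35]
LOAD_CONST → push 1. Stack: [35, 1]
BINARY_OP ^ → 35 ^ 1 = 34. Stack: [34]
LOAD_CONST → push 2. Stack: [34, 2]
LOAD_FAST x → push 420. Stack: [34, 2, 420]
BINARY_OP + → 2 + 420 = 422. Stack: [34, 422]
BINARY_OP & → 34 & 422 = 34. Stack: [34]
STORE_FAST x → x=34. Stack: []
LOAD_CONST → push 2. Stack: [2]
LOAD_FAST x → push 34. Stack: [2, 34]
BINARY_OP * → 2 * 34 = 68. Stack: [68]
LOAD_CONST → push 3. Stack: [68, 3]
BINARY_OP | → 68 | 3 = 71. Stack: [71]
STORE_FAST t → t=71. Stack: []
LOAD_CONST → push 4. Stack: [4]
LOAD_FAST t → push 71. Stack: [4, 71]
BINARY_OP - → 4 - 71 = -67. Stack: [-67]
LOAD_FAST t → push 71. Stack: [-67, 71]
BINARY_OP + → -67 + 71 = 4. Stack: [4]
STORE_FAST q → q=4. Stack: []
LOAD_FAST x → push 34. Stack: [34]
RETURN_VALUE → return 34.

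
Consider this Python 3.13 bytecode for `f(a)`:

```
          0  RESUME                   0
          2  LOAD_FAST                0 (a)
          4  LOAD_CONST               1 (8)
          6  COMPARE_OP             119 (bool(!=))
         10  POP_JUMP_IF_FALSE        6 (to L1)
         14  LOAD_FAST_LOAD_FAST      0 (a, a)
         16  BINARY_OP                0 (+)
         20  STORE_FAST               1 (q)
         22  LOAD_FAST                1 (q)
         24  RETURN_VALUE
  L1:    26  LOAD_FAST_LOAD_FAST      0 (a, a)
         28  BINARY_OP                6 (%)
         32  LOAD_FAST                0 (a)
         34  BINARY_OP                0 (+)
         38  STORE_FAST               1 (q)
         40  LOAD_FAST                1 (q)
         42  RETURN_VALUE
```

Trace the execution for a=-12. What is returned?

-24

LOAD_FAST a → push -12. Stack: [-12]
LOAD_CONST → push 8. Stack: [-12, 8]
COMPARE_OP bool(!=) → -12 vs 8 = True. Stack: [True]
POP_JUMP_IF_FALSE → pop True; no jump. Stack: []
LOAD_FAST_LOAD_FAST a,a → push -12,-12. Stack: [-12, -12]
BINARY_OP + → -12 + -12 = -24. Stack: [-24]
STORE_FAST q → q=-24. Stack: []
LOAD_FAST q → push -24. Stack: [-24]
RETURN_VALUE → return -24.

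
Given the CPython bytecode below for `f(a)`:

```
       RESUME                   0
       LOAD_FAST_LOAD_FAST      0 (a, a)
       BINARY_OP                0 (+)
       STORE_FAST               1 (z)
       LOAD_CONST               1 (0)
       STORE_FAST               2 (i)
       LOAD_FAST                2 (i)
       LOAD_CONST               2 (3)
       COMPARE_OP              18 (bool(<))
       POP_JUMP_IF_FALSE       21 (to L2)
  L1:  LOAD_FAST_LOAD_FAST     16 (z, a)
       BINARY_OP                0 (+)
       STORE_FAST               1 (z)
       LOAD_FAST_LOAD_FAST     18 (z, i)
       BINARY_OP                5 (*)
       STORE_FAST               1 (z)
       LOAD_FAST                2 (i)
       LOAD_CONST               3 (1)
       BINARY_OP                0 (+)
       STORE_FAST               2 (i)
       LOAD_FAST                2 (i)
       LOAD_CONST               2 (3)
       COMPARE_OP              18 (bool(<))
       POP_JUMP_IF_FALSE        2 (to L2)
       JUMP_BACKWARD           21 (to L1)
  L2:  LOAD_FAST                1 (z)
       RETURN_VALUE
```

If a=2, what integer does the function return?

LOAD_FAST_LOAD_FAST a,a → push 2,2. Stack: [2, 2]
BINARY_OP + → 2 + 2 = 4. Stack: [4]
STORE_FAST z → z=4. Stack: []
LOAD_CONST → push 0. Stack: [0]
STORE_FAST i → i=0. Stack: []
LOAD_FAST i → push 0. Stack: [0]
LOAD_CONST → push 3. Stack: [0, 3]
COMPARE_OP bool(<) → 0 vs 3 = True. Stack: [True]
POP_JUMP_IF_FALSE → pop True; no jump. Stack: []
LOAD_FAST_LOAD_FAST z,a → push 4,2. Stack: [4, 2]
BINARY_OP + → 4 + 2 = 6. Stack: [6]
STORE_FAST z → z=6. Stack: []
LOAD_FAST_LOAD_FAST z,i → push 6,0. Stack: [6, 0]
BINARY_OP * → 6 * 0 = 0. Stack: [0]
STORE_FAST z → z=0. Stack: []
LOAD_FAST i → push 0. Stack: [0]
LOAD_CONST → push 1. Stack: [0, 1]
BINARY_OP + → 0 + 1 = 1. Stack: [1]
STORE_FAST i → i=1. Stack: []
LOAD_FAST i → push 1. Stack: [1]
LOAD_CONST → push 3. Stack: [1, 3]
COMPARE_OP bool(<) → 1 vs 3 = True. Stack: [True]
POP_JUMP_IF_FALSE → pop True; no jump. Stack: []
LOAD_FAST_LOAD_FAST z,a → push 0,2. Stack: [0, 2]
BINARY_OP + → 0 + 2 = 2. Stack: [2]
STORE_FAST z → z=2. Stack: []
LOAD_FAST_LOAD_FAST z,i → push 2,1. Stack: [2, 1]
BINARY_OP * → 2 * 1 = 2. Stack: [2]
STORE_FAST z → z=2. Stack: []
LOAD_FAST i → push 1. Stack: [1]
LOAD_CONST → push 1. Stack: [1, 1]
BINARY_OP + → 1 + 1 = 2. Stack: [2]
STORE_FAST i → i=2. Stack: []
LOAD_FAST i → push 2. Stack: [2]
LOAD_CONST → push 3. Stack: [2, 3]
COMPARE_OP bool(<) → 2 vs 3 = True. Stack: [True]
POP_JUMP_IF_FALSE → pop True; no jump. Stack: []
LOAD_FAST_LOAD_FAST z,a → push 2,2. Stack: [2, 2]
BINARY_OP + → 2 + 2 = 4. Stack: [4]
STORE_FAST z → z=4. Stack: []
LOAD_FAST_LOAD_FAST z,i → push 4,2. Stack: [4, 2]
BINARY_OP * → 4 * 2 = 8. Stack: [8]
STORE_FAST z → z=8. Stack: []
LOAD_FAST i → push 2. Stack: [2]
LOAD_CONST → push 1. Stack: [2, 1]
BINARY_OP + → 2 + 1 = 3. Stack: [3]
STORE_FAST i → i=3. Stack: []
LOAD_FAST i → push 3. Stack: [3]
LOAD_CONST → push 3. Stack: [3, 3]
COMPARE_OP bool(<) → 3 vs 3 = False. Stack: [False]
POP_JUMP_IF_FALSE → pop False; jump. Stack: []
LOAD_FAST z → push 8. Stack: [8]
RETURN_VALUE → return 8.

8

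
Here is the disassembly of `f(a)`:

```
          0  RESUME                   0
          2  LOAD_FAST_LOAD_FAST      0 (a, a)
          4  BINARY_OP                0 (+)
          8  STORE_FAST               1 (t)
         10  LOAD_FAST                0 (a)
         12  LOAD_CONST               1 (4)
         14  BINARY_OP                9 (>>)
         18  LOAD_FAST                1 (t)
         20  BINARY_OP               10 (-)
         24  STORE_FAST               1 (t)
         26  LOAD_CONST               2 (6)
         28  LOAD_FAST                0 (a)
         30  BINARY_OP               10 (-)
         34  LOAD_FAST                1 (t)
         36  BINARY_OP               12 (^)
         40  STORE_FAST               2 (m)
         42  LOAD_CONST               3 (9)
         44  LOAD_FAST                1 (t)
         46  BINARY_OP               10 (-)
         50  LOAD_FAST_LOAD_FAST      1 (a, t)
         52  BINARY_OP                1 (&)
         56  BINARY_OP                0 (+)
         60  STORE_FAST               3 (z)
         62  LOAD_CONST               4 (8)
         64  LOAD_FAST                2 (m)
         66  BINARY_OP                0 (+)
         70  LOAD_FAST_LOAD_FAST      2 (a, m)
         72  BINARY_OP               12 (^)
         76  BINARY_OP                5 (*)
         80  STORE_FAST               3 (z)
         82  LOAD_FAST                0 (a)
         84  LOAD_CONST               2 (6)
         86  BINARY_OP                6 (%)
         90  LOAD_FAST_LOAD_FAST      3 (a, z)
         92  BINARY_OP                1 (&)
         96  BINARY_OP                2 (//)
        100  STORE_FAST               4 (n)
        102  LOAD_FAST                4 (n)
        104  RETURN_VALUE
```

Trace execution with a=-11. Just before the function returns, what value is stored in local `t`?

LOAD_FAST_LOAD_FAST a,a → push -11,-11. Stack: [-11, -11]
BINARY_OP + → -11 + -11 = -22. Stack: [-22]
STORE_FAST t → t=-22. Stack: []
LOAD_FAST a → push -11. Stack: [-11]
LOAD_CONST → push 4. Stack: [-11, 4]
BINARY_OP >> → -11 >> 4 = -1. Stack: [-1]
LOAD_FAST t → push -22. Stack: [-1, -22]
BINARY_OP - → -1 - -22 = 21. Stack: [21]
STORE_FAST t → t=21. Stack: []
LOAD_CONST → push 6. Stack: [6]
LOAD_FAST a → push -11. Stack: [6, -11]
BINARY_OP - → 6 - -11 = 17. Stack: [17]
LOAD_FAST t → push 21. Stack: [17, 21]
BINARY_OP ^ → 17 ^ 21 = 4. Stack: [4]
STORE_FAST m → m=4. Stack: []
LOAD_CONST → push 9. Stack: [9]
LOAD_FAST t → push 21. Stack: [9, 21]
BINARY_OP - → 9 - 21 = -12. Stack: [-12]
LOAD_FAST_LOAD_FAST a,t → push -11,21. Stack: [-12, -11, 21]
BINARY_OP & → -11 & 21 = 21. Stack: [-12, 21]
BINARY_OP + → -12 + 21 = 9. Stack: [9]
STORE_FAST z → z=9. Stack: []
LOAD_CONST → push 8. Stack: [8]
LOAD_FAST m → push 4. Stack: [8, 4]
BINARY_OP + → 8 + 4 = 12. Stack: [12]
LOAD_FAST_LOAD_FAST a,m → push -11,4. Stack: [12, -11, 4]
BINARY_OP ^ → -11 ^ 4 = -15. Stack: [12, -15]
BINARY_OP * → 12 * -15 = -180. Stack: [-180]
STORE_FAST z → z=-180. Stack: []
LOAD_FAST a → push -11. Stack: [-11]
LOAD_CONST → push 6. Stack: [-11, 6]
BINARY_OP % → -11 % 6 = 1. Stack: [1]
LOAD_FAST_LOAD_FAST a,z → push -11,-180. Stack: [1, -11, -180]
BINARY_OP & → -11 & -180 = -188. Stack: [1, -188]
BINARY_OP // → 1 // -188 = -1. Stack: [-1]
STORE_FAST n → n=-1. Stack: []
LOAD_FAST n → push -1. Stack: [-1]
RETURN_VALUE → return -1.

21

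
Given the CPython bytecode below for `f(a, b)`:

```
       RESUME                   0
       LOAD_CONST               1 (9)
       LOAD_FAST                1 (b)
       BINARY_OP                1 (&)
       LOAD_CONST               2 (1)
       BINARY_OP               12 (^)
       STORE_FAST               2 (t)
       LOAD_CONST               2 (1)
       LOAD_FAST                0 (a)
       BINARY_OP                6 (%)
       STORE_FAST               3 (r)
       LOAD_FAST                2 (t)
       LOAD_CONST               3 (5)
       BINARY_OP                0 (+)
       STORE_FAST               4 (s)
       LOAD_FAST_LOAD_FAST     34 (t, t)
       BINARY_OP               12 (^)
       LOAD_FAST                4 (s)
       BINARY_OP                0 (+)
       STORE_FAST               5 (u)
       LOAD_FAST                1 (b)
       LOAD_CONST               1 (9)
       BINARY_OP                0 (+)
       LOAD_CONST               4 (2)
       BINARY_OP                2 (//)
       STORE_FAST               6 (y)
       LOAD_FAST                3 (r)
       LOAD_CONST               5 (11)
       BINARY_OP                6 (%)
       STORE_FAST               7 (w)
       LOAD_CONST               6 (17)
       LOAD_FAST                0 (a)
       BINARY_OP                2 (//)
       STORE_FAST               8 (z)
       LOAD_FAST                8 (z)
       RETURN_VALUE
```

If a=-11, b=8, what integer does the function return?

-2

LOAD_CONST → push 9. Stack: [9]
LOAD_FAST b → push 8. Stack: [9, 8]
BINARY_OP & → 9 & 8 = 8. Stack: [8]
LOAD_CONST → push 1. Stack: [8, 1]
BINARY_OP ^ → 8 ^ 1 = 9. Stack: [9]
STORE_FAST t → t=9. Stack: []
LOAD_CONST → push 1. Stack: [1]
LOAD_FAST a → push -11. Stack: [1, -11]
BINARY_OP % → 1 % -11 = -10. Stack: [-10]
STORE_FAST r → r=-10. Stack: []
LOAD_FAST t → push 9. Stack: [9]
LOAD_CONST → push 5. Stack: [9, 5]
BINARY_OP + → 9 + 5 = 14. Stack: [14]
STORE_FAST s → s=14. Stack: []
LOAD_FAST_LOAD_FAST t,t → push 9,9. Stack: [9, 9]
BINARY_OP ^ → 9 ^ 9 = 0. Stack: [0]
LOAD_FAST s → push 14. Stack: [0, 14]
BINARY_OP + → 0 + 14 = 14. Stack: [14]
STORE_FAST u → u=14. Stack: []
LOAD_FAST b → push 8. Stack: [8]
LOAD_CONST → push 9. Stack: [8, 9]
BINARY_OP + → 8 + 9 = 17. Stack: [17]
LOAD_CONST → push 2. Stack: [17, 2]
BINARY_OP // → 17 // 2 = 8. Stack: [8]
STORE_FAST y → y=8. Stack: []
LOAD_FAST r → push -10. Stack: [-10]
LOAD_CONST → push 11. Stack: [-10, 11]
BINARY_OP % → -10 % 11 = 1. Stack: [1]
STORE_FAST w → w=1. Stack: []
LOAD_CONST → push 17. Stack: [17]
LOAD_FAST a → push -11. Stack: [17, -11]
BINARY_OP // → 17 // -11 = -2. Stack: [-2]
STORE_FAST z → z=-2. Stack: []
LOAD_FAST z → push -2. Stack: [-2]
RETURN_VALUE → return -2.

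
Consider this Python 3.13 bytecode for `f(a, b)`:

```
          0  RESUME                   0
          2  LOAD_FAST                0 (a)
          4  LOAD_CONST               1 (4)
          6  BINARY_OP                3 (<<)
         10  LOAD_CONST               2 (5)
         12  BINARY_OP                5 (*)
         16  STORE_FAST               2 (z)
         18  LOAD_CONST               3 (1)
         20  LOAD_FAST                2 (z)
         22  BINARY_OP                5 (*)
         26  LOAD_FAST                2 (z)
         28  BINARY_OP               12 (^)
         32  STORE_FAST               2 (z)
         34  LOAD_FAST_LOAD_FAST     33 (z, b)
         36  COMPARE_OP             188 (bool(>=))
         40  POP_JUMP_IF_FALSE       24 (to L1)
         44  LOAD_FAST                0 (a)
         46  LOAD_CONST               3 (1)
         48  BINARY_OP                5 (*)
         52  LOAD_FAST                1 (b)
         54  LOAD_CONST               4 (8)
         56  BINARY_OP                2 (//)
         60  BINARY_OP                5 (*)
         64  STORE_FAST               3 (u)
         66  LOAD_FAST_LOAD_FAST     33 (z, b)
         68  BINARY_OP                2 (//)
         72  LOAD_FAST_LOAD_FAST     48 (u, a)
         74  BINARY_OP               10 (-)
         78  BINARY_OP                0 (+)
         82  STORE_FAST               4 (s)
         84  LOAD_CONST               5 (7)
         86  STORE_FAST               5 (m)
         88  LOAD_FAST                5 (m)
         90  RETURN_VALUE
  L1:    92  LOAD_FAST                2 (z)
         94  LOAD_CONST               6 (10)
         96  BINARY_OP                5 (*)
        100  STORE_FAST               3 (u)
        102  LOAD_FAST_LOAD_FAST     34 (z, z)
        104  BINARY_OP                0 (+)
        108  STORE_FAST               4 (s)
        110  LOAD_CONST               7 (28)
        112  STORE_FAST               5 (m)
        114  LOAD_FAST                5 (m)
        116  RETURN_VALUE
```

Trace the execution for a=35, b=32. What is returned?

28

LOAD_FAST a → push 35. Stack: [35]
LOAD_CONST → push 4. Stack: [35, 4]
BINARY_OP << → 35 << 4 = 560. Stack: [560]
LOAD_CONST → push 5. Stack: [560, 5]
BINARY_OP * → 560 * 5 = 2800. Stack: [2800]
STORE_FAST z → z=2800. Stack: []
LOAD_CONST → push 1. Stack: [1]
LOAD_FAST z → push 2800. Stack: [1, 2800]
BINARY_OP * → 1 * 2800 = 2800. Stack: [2800]
LOAD_FAST z → push 2800. Stack: [2800, 2800]
BINARY_OP ^ → 2800 ^ 2800 = 0. Stack: [0]
STORE_FAST z → z=0. Stack: []
LOAD_FAST_LOAD_FAST z,b → push 0,32. Stack: [0, 32]
COMPARE_OP bool(>=) → 0 vs 32 = False. Stack: [False]
POP_JUMP_IF_FALSE → pop False; jump. Stack: []
LOAD_FAST z → push 0. Stack: [0]
LOAD_CONST → push 10. Stack: [0, 10]
BINARY_OP * → 0 * 10 = 0. Stack: [0]
STORE_FAST u → u=0. Stack: []
LOAD_FAST_LOAD_FAST z,z → push 0,0. Stack: [0, 0]
BINARY_OP + → 0 + 0 = 0. Stack: [0]
STORE_FAST s → s=0. Stack: []
LOAD_CONST → push 28. Stack: [28]
STORE_FAST m → m=28. Stack: []
LOAD_FAST m → push 28. Stack: [28]
RETURN_VALUE → return 28.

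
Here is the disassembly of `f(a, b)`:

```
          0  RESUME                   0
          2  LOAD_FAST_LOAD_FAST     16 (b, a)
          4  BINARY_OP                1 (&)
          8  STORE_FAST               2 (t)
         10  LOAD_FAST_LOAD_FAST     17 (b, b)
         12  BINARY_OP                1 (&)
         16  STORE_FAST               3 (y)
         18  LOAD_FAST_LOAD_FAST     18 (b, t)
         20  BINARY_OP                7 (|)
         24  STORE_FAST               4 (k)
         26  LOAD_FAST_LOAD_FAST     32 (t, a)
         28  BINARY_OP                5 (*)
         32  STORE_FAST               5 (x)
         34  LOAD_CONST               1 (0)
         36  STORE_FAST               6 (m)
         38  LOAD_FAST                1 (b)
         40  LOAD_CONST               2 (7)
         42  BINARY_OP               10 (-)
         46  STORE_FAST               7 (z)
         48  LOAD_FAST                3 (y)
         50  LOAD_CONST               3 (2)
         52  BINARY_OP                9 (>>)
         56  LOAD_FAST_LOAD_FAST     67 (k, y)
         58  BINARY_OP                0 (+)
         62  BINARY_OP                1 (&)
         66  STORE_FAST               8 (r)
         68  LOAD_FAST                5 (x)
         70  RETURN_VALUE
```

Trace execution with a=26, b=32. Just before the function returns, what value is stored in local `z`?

LOAD_FAST_LOAD_FAST b,a → push 32,26. Stack: [32, 26]
BINARY_OP & → 32 & 26 = 0. Stack: [0]
STORE_FAST t → t=0. Stack: []
LOAD_FAST_LOAD_FAST b,b → push 32,32. Stack: [32, 32]
BINARY_OP & → 32 & 32 = 32. Stack: [32]
STORE_FAST y → y=32. Stack: []
LOAD_FAST_LOAD_FAST b,t → push 32,0. Stack: [32, 0]
BINARY_OP | → 32 | 0 = 32. Stack: [32]
STORE_FAST k → k=32. Stack: []
LOAD_FAST_LOAD_FAST t,a → push 0,26. Stack: [0, 26]
BINARY_OP * → 0 * 26 = 0. Stack: [0]
STORE_FAST x → x=0. Stack: []
LOAD_CONST → push 0. Stack: [0]
STORE_FAST m → m=0. Stack: []
LOAD_FAST b → push 32. Stack: [32]
LOAD_CONST → push 7. Stack: [32, 7]
BINARY_OP - → 32 - 7 = 25. Stack: [25]
STORE_FAST z → z=25. Stack: []
LOAD_FAST y → push 32. Stack: [32]
LOAD_CONST → push 2. Stack: [32, 2]
BINARY_OP >> → 32 >> 2 = 8. Stack: [8]
LOAD_FAST_LOAD_FAST k,y → push 32,32. Stack: [8, 32, 32]
BINARY_OP + → 32 + 32 = 64. Stack: [8, 64]
BINARY_OP & → 8 & 64 = 0. Stack: [0]
STORE_FAST r → r=0. Stack: []
LOAD_FAST x → push 0. Stack: [0]
RETURN_VALUE → return 0.

25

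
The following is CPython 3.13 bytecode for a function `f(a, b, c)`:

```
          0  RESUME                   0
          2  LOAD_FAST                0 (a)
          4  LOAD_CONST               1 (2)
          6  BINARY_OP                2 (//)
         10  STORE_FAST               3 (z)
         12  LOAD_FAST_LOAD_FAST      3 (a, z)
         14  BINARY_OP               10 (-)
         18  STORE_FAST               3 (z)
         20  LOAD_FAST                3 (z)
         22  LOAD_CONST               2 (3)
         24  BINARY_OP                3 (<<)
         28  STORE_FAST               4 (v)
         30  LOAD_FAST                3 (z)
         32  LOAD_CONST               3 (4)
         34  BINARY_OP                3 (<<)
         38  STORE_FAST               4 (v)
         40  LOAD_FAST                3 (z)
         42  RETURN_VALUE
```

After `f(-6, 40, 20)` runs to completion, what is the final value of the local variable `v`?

LOAD_FAST a → push -6. Stack: [-6]
LOAD_CONST → push 2. Stack: [-6, 2]
BINARY_OP // → -6 // 2 = -3. Stack: [-3]
STORE_FAST z → z=-3. Stack: []
LOAD_FAST_LOAD_FAST a,z → push -6,-3. Stack: [-6, -3]
BINARY_OP - → -6 - -3 = -3. Stack: [-3]
STORE_FAST z → z=-3. Stack: []
LOAD_FAST z → push -3. Stack: [-3]
LOAD_CONST → push 3. Stack: [-3, 3]
BINARY_OP << → -3 << 3 = -24. Stack: [-24]
STORE_FAST v → v=-24. Stack: []
LOAD_FAST z → push -3. Stack: [-3]
LOAD_CONST → push 4. Stack: [-3, 4]
BINARY_OP << → -3 << 4 = -48. Stack: [-48]
STORE_FAST v → v=-48. Stack: []
LOAD_FAST z → push -3. Stack: [-3]
RETURN_VALUE → return -3.

-48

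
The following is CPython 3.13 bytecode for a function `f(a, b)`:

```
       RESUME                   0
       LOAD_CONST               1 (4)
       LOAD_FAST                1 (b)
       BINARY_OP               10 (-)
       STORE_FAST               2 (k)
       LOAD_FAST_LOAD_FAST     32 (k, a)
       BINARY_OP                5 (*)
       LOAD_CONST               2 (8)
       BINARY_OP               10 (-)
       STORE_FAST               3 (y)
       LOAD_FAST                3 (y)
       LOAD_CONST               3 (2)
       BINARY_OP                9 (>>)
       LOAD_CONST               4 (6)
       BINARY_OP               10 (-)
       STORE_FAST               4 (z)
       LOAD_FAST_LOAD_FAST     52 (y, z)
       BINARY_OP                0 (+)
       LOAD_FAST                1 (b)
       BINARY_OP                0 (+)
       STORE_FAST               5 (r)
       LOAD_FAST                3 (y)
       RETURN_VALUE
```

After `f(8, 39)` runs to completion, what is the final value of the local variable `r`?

LOAD_CONST → push 4. Stack: [4]
LOAD_FAST b → push 39. Stack: [4, 39]
BINARY_OP - → 4 - 39 = -35. Stack: [-35]
STORE_FAST k → k=-35. Stack: []
LOAD_FAST_LOAD_FAST k,a → push -35,8. Stack: [-35, 8]
BINARY_OP * → -35 * 8 = -280. Stack: [-280]
LOAD_CONST → push 8. Stack: [-280, 8]
BINARY_OP - → -280 - 8 = -288. Stack: [-288]
STORE_FAST y → y=-288. Stack: []
LOAD_FAST y → push -288. Stack: [-288]
LOAD_CONST → push 2. Stack: [-288, 2]
BINARY_OP >> → -288 >> 2 = -72. Stack: [-72]
LOAD_CONST → push 6. Stack: [-72, 6]
BINARY_OP - → -72 - 6 = -78. Stack: [-78]
STORE_FAST z → z=-78. Stack: []
LOAD_FAST_LOAD_FAST y,z → push -288,-78. Stack: [-288, -78]
BINARY_OP + → -288 + -78 = -366. Stack: [-366]
LOAD_FAST b → push 39. Stack: [-366, 39]
BINARY_OP + → -366 + 39 = -327. Stack: [-327]
STORE_FAST r → r=-327. Stack: []
LOAD_FAST y → push -288. Stack: [-288]
RETURN_VALUE → return -288.

-327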